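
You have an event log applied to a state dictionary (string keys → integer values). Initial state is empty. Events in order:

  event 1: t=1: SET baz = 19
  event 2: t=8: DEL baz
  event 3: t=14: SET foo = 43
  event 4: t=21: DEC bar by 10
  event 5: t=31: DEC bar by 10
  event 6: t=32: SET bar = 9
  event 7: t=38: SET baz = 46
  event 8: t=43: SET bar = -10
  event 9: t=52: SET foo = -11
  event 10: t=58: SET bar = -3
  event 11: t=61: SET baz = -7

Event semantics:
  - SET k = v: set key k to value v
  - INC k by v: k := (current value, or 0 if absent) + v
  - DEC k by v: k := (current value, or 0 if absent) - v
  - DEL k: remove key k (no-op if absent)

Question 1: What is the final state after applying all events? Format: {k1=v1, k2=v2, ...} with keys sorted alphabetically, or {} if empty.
  after event 1 (t=1: SET baz = 19): {baz=19}
  after event 2 (t=8: DEL baz): {}
  after event 3 (t=14: SET foo = 43): {foo=43}
  after event 4 (t=21: DEC bar by 10): {bar=-10, foo=43}
  after event 5 (t=31: DEC bar by 10): {bar=-20, foo=43}
  after event 6 (t=32: SET bar = 9): {bar=9, foo=43}
  after event 7 (t=38: SET baz = 46): {bar=9, baz=46, foo=43}
  after event 8 (t=43: SET bar = -10): {bar=-10, baz=46, foo=43}
  after event 9 (t=52: SET foo = -11): {bar=-10, baz=46, foo=-11}
  after event 10 (t=58: SET bar = -3): {bar=-3, baz=46, foo=-11}
  after event 11 (t=61: SET baz = -7): {bar=-3, baz=-7, foo=-11}

Answer: {bar=-3, baz=-7, foo=-11}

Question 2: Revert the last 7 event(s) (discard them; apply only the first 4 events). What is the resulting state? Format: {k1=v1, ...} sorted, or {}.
Answer: {bar=-10, foo=43}

Derivation:
Keep first 4 events (discard last 7):
  after event 1 (t=1: SET baz = 19): {baz=19}
  after event 2 (t=8: DEL baz): {}
  after event 3 (t=14: SET foo = 43): {foo=43}
  after event 4 (t=21: DEC bar by 10): {bar=-10, foo=43}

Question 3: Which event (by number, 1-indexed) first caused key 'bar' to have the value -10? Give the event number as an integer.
Answer: 4

Derivation:
Looking for first event where bar becomes -10:
  event 4: bar (absent) -> -10  <-- first match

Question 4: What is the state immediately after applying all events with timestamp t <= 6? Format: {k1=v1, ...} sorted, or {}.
Apply events with t <= 6 (1 events):
  after event 1 (t=1: SET baz = 19): {baz=19}

Answer: {baz=19}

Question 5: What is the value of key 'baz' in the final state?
Answer: -7

Derivation:
Track key 'baz' through all 11 events:
  event 1 (t=1: SET baz = 19): baz (absent) -> 19
  event 2 (t=8: DEL baz): baz 19 -> (absent)
  event 3 (t=14: SET foo = 43): baz unchanged
  event 4 (t=21: DEC bar by 10): baz unchanged
  event 5 (t=31: DEC bar by 10): baz unchanged
  event 6 (t=32: SET bar = 9): baz unchanged
  event 7 (t=38: SET baz = 46): baz (absent) -> 46
  event 8 (t=43: SET bar = -10): baz unchanged
  event 9 (t=52: SET foo = -11): baz unchanged
  event 10 (t=58: SET bar = -3): baz unchanged
  event 11 (t=61: SET baz = -7): baz 46 -> -7
Final: baz = -7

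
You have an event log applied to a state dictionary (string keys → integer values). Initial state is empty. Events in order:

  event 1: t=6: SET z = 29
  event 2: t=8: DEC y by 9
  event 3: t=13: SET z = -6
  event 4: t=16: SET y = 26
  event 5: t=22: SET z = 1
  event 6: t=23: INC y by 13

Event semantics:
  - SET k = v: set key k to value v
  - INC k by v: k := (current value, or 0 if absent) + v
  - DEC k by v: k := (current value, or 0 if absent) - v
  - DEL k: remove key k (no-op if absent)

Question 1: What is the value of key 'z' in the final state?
Answer: 1

Derivation:
Track key 'z' through all 6 events:
  event 1 (t=6: SET z = 29): z (absent) -> 29
  event 2 (t=8: DEC y by 9): z unchanged
  event 3 (t=13: SET z = -6): z 29 -> -6
  event 4 (t=16: SET y = 26): z unchanged
  event 5 (t=22: SET z = 1): z -6 -> 1
  event 6 (t=23: INC y by 13): z unchanged
Final: z = 1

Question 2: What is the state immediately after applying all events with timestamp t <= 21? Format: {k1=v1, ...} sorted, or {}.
Answer: {y=26, z=-6}

Derivation:
Apply events with t <= 21 (4 events):
  after event 1 (t=6: SET z = 29): {z=29}
  after event 2 (t=8: DEC y by 9): {y=-9, z=29}
  after event 3 (t=13: SET z = -6): {y=-9, z=-6}
  after event 4 (t=16: SET y = 26): {y=26, z=-6}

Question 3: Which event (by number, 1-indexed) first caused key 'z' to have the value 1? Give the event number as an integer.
Looking for first event where z becomes 1:
  event 1: z = 29
  event 2: z = 29
  event 3: z = -6
  event 4: z = -6
  event 5: z -6 -> 1  <-- first match

Answer: 5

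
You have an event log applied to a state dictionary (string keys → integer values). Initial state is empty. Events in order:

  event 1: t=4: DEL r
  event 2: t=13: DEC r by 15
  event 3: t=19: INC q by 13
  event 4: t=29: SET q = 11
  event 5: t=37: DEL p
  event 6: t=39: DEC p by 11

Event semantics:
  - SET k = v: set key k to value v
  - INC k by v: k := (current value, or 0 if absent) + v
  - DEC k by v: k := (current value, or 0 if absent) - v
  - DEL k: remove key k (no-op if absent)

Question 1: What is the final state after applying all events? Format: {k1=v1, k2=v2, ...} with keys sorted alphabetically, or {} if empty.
  after event 1 (t=4: DEL r): {}
  after event 2 (t=13: DEC r by 15): {r=-15}
  after event 3 (t=19: INC q by 13): {q=13, r=-15}
  after event 4 (t=29: SET q = 11): {q=11, r=-15}
  after event 5 (t=37: DEL p): {q=11, r=-15}
  after event 6 (t=39: DEC p by 11): {p=-11, q=11, r=-15}

Answer: {p=-11, q=11, r=-15}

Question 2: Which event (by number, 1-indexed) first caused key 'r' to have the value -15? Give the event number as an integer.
Looking for first event where r becomes -15:
  event 2: r (absent) -> -15  <-- first match

Answer: 2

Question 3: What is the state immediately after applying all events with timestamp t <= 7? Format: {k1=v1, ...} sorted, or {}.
Apply events with t <= 7 (1 events):
  after event 1 (t=4: DEL r): {}

Answer: {}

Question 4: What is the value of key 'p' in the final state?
Track key 'p' through all 6 events:
  event 1 (t=4: DEL r): p unchanged
  event 2 (t=13: DEC r by 15): p unchanged
  event 3 (t=19: INC q by 13): p unchanged
  event 4 (t=29: SET q = 11): p unchanged
  event 5 (t=37: DEL p): p (absent) -> (absent)
  event 6 (t=39: DEC p by 11): p (absent) -> -11
Final: p = -11

Answer: -11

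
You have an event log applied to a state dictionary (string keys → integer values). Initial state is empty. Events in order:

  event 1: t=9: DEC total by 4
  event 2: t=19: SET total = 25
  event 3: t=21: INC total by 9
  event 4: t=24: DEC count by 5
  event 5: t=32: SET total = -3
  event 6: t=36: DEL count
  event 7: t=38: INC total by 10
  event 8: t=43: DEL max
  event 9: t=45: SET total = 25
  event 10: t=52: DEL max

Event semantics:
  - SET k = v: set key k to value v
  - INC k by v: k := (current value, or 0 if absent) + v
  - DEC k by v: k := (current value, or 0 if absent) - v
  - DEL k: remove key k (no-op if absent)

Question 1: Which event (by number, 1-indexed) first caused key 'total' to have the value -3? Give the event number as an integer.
Answer: 5

Derivation:
Looking for first event where total becomes -3:
  event 1: total = -4
  event 2: total = 25
  event 3: total = 34
  event 4: total = 34
  event 5: total 34 -> -3  <-- first match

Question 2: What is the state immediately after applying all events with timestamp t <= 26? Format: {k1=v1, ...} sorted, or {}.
Answer: {count=-5, total=34}

Derivation:
Apply events with t <= 26 (4 events):
  after event 1 (t=9: DEC total by 4): {total=-4}
  after event 2 (t=19: SET total = 25): {total=25}
  after event 3 (t=21: INC total by 9): {total=34}
  after event 4 (t=24: DEC count by 5): {count=-5, total=34}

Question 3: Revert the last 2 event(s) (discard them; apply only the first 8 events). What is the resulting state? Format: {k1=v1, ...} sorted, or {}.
Answer: {total=7}

Derivation:
Keep first 8 events (discard last 2):
  after event 1 (t=9: DEC total by 4): {total=-4}
  after event 2 (t=19: SET total = 25): {total=25}
  after event 3 (t=21: INC total by 9): {total=34}
  after event 4 (t=24: DEC count by 5): {count=-5, total=34}
  after event 5 (t=32: SET total = -3): {count=-5, total=-3}
  after event 6 (t=36: DEL count): {total=-3}
  after event 7 (t=38: INC total by 10): {total=7}
  after event 8 (t=43: DEL max): {total=7}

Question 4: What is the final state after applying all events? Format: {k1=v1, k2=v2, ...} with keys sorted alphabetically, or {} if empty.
Answer: {total=25}

Derivation:
  after event 1 (t=9: DEC total by 4): {total=-4}
  after event 2 (t=19: SET total = 25): {total=25}
  after event 3 (t=21: INC total by 9): {total=34}
  after event 4 (t=24: DEC count by 5): {count=-5, total=34}
  after event 5 (t=32: SET total = -3): {count=-5, total=-3}
  after event 6 (t=36: DEL count): {total=-3}
  after event 7 (t=38: INC total by 10): {total=7}
  after event 8 (t=43: DEL max): {total=7}
  after event 9 (t=45: SET total = 25): {total=25}
  after event 10 (t=52: DEL max): {total=25}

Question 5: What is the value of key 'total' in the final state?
Track key 'total' through all 10 events:
  event 1 (t=9: DEC total by 4): total (absent) -> -4
  event 2 (t=19: SET total = 25): total -4 -> 25
  event 3 (t=21: INC total by 9): total 25 -> 34
  event 4 (t=24: DEC count by 5): total unchanged
  event 5 (t=32: SET total = -3): total 34 -> -3
  event 6 (t=36: DEL count): total unchanged
  event 7 (t=38: INC total by 10): total -3 -> 7
  event 8 (t=43: DEL max): total unchanged
  event 9 (t=45: SET total = 25): total 7 -> 25
  event 10 (t=52: DEL max): total unchanged
Final: total = 25

Answer: 25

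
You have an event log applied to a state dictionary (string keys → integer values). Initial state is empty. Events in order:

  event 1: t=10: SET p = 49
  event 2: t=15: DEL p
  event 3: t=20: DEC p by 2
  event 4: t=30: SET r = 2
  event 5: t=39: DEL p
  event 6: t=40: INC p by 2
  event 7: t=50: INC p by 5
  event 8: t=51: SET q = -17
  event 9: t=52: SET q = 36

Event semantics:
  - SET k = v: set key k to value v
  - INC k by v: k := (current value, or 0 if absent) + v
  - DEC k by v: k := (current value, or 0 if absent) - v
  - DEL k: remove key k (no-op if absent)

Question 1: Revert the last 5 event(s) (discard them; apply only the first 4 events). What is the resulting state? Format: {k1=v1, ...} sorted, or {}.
Keep first 4 events (discard last 5):
  after event 1 (t=10: SET p = 49): {p=49}
  after event 2 (t=15: DEL p): {}
  after event 3 (t=20: DEC p by 2): {p=-2}
  after event 4 (t=30: SET r = 2): {p=-2, r=2}

Answer: {p=-2, r=2}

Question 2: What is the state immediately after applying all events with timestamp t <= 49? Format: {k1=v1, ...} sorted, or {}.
Answer: {p=2, r=2}

Derivation:
Apply events with t <= 49 (6 events):
  after event 1 (t=10: SET p = 49): {p=49}
  after event 2 (t=15: DEL p): {}
  after event 3 (t=20: DEC p by 2): {p=-2}
  after event 4 (t=30: SET r = 2): {p=-2, r=2}
  after event 5 (t=39: DEL p): {r=2}
  after event 6 (t=40: INC p by 2): {p=2, r=2}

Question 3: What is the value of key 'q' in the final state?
Track key 'q' through all 9 events:
  event 1 (t=10: SET p = 49): q unchanged
  event 2 (t=15: DEL p): q unchanged
  event 3 (t=20: DEC p by 2): q unchanged
  event 4 (t=30: SET r = 2): q unchanged
  event 5 (t=39: DEL p): q unchanged
  event 6 (t=40: INC p by 2): q unchanged
  event 7 (t=50: INC p by 5): q unchanged
  event 8 (t=51: SET q = -17): q (absent) -> -17
  event 9 (t=52: SET q = 36): q -17 -> 36
Final: q = 36

Answer: 36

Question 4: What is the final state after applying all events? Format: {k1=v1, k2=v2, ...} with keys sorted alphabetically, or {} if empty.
  after event 1 (t=10: SET p = 49): {p=49}
  after event 2 (t=15: DEL p): {}
  after event 3 (t=20: DEC p by 2): {p=-2}
  after event 4 (t=30: SET r = 2): {p=-2, r=2}
  after event 5 (t=39: DEL p): {r=2}
  after event 6 (t=40: INC p by 2): {p=2, r=2}
  after event 7 (t=50: INC p by 5): {p=7, r=2}
  after event 8 (t=51: SET q = -17): {p=7, q=-17, r=2}
  after event 9 (t=52: SET q = 36): {p=7, q=36, r=2}

Answer: {p=7, q=36, r=2}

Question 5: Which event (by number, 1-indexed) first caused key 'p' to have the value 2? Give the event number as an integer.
Answer: 6

Derivation:
Looking for first event where p becomes 2:
  event 1: p = 49
  event 2: p = (absent)
  event 3: p = -2
  event 4: p = -2
  event 5: p = (absent)
  event 6: p (absent) -> 2  <-- first match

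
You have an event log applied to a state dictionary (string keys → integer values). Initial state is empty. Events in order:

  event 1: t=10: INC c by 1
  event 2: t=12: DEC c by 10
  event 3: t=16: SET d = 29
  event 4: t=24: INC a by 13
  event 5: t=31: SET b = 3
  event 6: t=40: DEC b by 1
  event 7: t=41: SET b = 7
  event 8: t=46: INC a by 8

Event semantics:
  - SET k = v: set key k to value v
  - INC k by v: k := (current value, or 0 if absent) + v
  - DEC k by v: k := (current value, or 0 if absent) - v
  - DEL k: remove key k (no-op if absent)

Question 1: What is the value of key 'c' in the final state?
Track key 'c' through all 8 events:
  event 1 (t=10: INC c by 1): c (absent) -> 1
  event 2 (t=12: DEC c by 10): c 1 -> -9
  event 3 (t=16: SET d = 29): c unchanged
  event 4 (t=24: INC a by 13): c unchanged
  event 5 (t=31: SET b = 3): c unchanged
  event 6 (t=40: DEC b by 1): c unchanged
  event 7 (t=41: SET b = 7): c unchanged
  event 8 (t=46: INC a by 8): c unchanged
Final: c = -9

Answer: -9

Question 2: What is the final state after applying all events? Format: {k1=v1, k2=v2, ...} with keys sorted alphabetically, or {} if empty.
Answer: {a=21, b=7, c=-9, d=29}

Derivation:
  after event 1 (t=10: INC c by 1): {c=1}
  after event 2 (t=12: DEC c by 10): {c=-9}
  after event 3 (t=16: SET d = 29): {c=-9, d=29}
  after event 4 (t=24: INC a by 13): {a=13, c=-9, d=29}
  after event 5 (t=31: SET b = 3): {a=13, b=3, c=-9, d=29}
  after event 6 (t=40: DEC b by 1): {a=13, b=2, c=-9, d=29}
  after event 7 (t=41: SET b = 7): {a=13, b=7, c=-9, d=29}
  after event 8 (t=46: INC a by 8): {a=21, b=7, c=-9, d=29}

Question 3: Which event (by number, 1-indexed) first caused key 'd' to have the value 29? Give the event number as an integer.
Looking for first event where d becomes 29:
  event 3: d (absent) -> 29  <-- first match

Answer: 3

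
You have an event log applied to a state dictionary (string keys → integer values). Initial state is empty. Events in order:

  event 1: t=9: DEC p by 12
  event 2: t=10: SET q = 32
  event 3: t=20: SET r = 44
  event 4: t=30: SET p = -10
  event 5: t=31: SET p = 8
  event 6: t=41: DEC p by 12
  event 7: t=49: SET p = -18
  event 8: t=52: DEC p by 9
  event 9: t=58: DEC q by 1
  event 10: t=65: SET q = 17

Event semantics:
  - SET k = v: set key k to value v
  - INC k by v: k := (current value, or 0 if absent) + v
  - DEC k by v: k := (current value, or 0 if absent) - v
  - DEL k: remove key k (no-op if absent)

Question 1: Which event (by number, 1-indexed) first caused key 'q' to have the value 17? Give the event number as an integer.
Answer: 10

Derivation:
Looking for first event where q becomes 17:
  event 2: q = 32
  event 3: q = 32
  event 4: q = 32
  event 5: q = 32
  event 6: q = 32
  event 7: q = 32
  event 8: q = 32
  event 9: q = 31
  event 10: q 31 -> 17  <-- first match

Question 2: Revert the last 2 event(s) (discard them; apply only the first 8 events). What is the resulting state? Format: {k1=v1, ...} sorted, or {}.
Keep first 8 events (discard last 2):
  after event 1 (t=9: DEC p by 12): {p=-12}
  after event 2 (t=10: SET q = 32): {p=-12, q=32}
  after event 3 (t=20: SET r = 44): {p=-12, q=32, r=44}
  after event 4 (t=30: SET p = -10): {p=-10, q=32, r=44}
  after event 5 (t=31: SET p = 8): {p=8, q=32, r=44}
  after event 6 (t=41: DEC p by 12): {p=-4, q=32, r=44}
  after event 7 (t=49: SET p = -18): {p=-18, q=32, r=44}
  after event 8 (t=52: DEC p by 9): {p=-27, q=32, r=44}

Answer: {p=-27, q=32, r=44}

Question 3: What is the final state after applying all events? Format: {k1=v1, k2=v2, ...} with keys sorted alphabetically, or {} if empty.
  after event 1 (t=9: DEC p by 12): {p=-12}
  after event 2 (t=10: SET q = 32): {p=-12, q=32}
  after event 3 (t=20: SET r = 44): {p=-12, q=32, r=44}
  after event 4 (t=30: SET p = -10): {p=-10, q=32, r=44}
  after event 5 (t=31: SET p = 8): {p=8, q=32, r=44}
  after event 6 (t=41: DEC p by 12): {p=-4, q=32, r=44}
  after event 7 (t=49: SET p = -18): {p=-18, q=32, r=44}
  after event 8 (t=52: DEC p by 9): {p=-27, q=32, r=44}
  after event 9 (t=58: DEC q by 1): {p=-27, q=31, r=44}
  after event 10 (t=65: SET q = 17): {p=-27, q=17, r=44}

Answer: {p=-27, q=17, r=44}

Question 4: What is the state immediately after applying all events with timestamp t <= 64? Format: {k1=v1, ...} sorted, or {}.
Apply events with t <= 64 (9 events):
  after event 1 (t=9: DEC p by 12): {p=-12}
  after event 2 (t=10: SET q = 32): {p=-12, q=32}
  after event 3 (t=20: SET r = 44): {p=-12, q=32, r=44}
  after event 4 (t=30: SET p = -10): {p=-10, q=32, r=44}
  after event 5 (t=31: SET p = 8): {p=8, q=32, r=44}
  after event 6 (t=41: DEC p by 12): {p=-4, q=32, r=44}
  after event 7 (t=49: SET p = -18): {p=-18, q=32, r=44}
  after event 8 (t=52: DEC p by 9): {p=-27, q=32, r=44}
  after event 9 (t=58: DEC q by 1): {p=-27, q=31, r=44}

Answer: {p=-27, q=31, r=44}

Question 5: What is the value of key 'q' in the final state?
Answer: 17

Derivation:
Track key 'q' through all 10 events:
  event 1 (t=9: DEC p by 12): q unchanged
  event 2 (t=10: SET q = 32): q (absent) -> 32
  event 3 (t=20: SET r = 44): q unchanged
  event 4 (t=30: SET p = -10): q unchanged
  event 5 (t=31: SET p = 8): q unchanged
  event 6 (t=41: DEC p by 12): q unchanged
  event 7 (t=49: SET p = -18): q unchanged
  event 8 (t=52: DEC p by 9): q unchanged
  event 9 (t=58: DEC q by 1): q 32 -> 31
  event 10 (t=65: SET q = 17): q 31 -> 17
Final: q = 17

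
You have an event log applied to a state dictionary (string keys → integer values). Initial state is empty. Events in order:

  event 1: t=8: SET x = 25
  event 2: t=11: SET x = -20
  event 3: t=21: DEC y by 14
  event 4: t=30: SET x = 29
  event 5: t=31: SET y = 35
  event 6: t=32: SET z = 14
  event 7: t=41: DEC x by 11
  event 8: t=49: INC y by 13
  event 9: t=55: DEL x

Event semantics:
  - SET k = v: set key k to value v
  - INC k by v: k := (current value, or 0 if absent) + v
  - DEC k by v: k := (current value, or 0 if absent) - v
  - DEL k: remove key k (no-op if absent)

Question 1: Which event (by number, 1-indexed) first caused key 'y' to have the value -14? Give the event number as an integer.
Answer: 3

Derivation:
Looking for first event where y becomes -14:
  event 3: y (absent) -> -14  <-- first match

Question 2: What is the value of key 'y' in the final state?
Answer: 48

Derivation:
Track key 'y' through all 9 events:
  event 1 (t=8: SET x = 25): y unchanged
  event 2 (t=11: SET x = -20): y unchanged
  event 3 (t=21: DEC y by 14): y (absent) -> -14
  event 4 (t=30: SET x = 29): y unchanged
  event 5 (t=31: SET y = 35): y -14 -> 35
  event 6 (t=32: SET z = 14): y unchanged
  event 7 (t=41: DEC x by 11): y unchanged
  event 8 (t=49: INC y by 13): y 35 -> 48
  event 9 (t=55: DEL x): y unchanged
Final: y = 48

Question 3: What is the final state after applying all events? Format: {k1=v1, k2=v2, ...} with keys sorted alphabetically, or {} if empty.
  after event 1 (t=8: SET x = 25): {x=25}
  after event 2 (t=11: SET x = -20): {x=-20}
  after event 3 (t=21: DEC y by 14): {x=-20, y=-14}
  after event 4 (t=30: SET x = 29): {x=29, y=-14}
  after event 5 (t=31: SET y = 35): {x=29, y=35}
  after event 6 (t=32: SET z = 14): {x=29, y=35, z=14}
  after event 7 (t=41: DEC x by 11): {x=18, y=35, z=14}
  after event 8 (t=49: INC y by 13): {x=18, y=48, z=14}
  after event 9 (t=55: DEL x): {y=48, z=14}

Answer: {y=48, z=14}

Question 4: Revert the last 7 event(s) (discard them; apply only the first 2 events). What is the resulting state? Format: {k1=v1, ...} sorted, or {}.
Keep first 2 events (discard last 7):
  after event 1 (t=8: SET x = 25): {x=25}
  after event 2 (t=11: SET x = -20): {x=-20}

Answer: {x=-20}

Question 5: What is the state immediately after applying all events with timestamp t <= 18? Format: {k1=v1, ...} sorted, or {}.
Answer: {x=-20}

Derivation:
Apply events with t <= 18 (2 events):
  after event 1 (t=8: SET x = 25): {x=25}
  after event 2 (t=11: SET x = -20): {x=-20}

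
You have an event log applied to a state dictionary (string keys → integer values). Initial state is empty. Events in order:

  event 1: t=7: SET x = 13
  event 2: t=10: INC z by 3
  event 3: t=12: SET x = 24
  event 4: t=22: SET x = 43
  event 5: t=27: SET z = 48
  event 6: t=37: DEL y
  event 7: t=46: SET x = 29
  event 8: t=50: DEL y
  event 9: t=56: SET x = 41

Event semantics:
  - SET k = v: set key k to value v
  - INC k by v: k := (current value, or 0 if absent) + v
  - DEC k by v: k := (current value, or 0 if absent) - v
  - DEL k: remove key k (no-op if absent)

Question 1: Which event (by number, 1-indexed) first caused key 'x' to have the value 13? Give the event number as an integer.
Looking for first event where x becomes 13:
  event 1: x (absent) -> 13  <-- first match

Answer: 1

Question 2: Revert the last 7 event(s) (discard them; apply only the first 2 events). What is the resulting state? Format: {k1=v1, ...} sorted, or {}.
Answer: {x=13, z=3}

Derivation:
Keep first 2 events (discard last 7):
  after event 1 (t=7: SET x = 13): {x=13}
  after event 2 (t=10: INC z by 3): {x=13, z=3}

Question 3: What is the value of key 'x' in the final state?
Answer: 41

Derivation:
Track key 'x' through all 9 events:
  event 1 (t=7: SET x = 13): x (absent) -> 13
  event 2 (t=10: INC z by 3): x unchanged
  event 3 (t=12: SET x = 24): x 13 -> 24
  event 4 (t=22: SET x = 43): x 24 -> 43
  event 5 (t=27: SET z = 48): x unchanged
  event 6 (t=37: DEL y): x unchanged
  event 7 (t=46: SET x = 29): x 43 -> 29
  event 8 (t=50: DEL y): x unchanged
  event 9 (t=56: SET x = 41): x 29 -> 41
Final: x = 41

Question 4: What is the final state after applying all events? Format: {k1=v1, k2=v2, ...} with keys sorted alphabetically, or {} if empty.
  after event 1 (t=7: SET x = 13): {x=13}
  after event 2 (t=10: INC z by 3): {x=13, z=3}
  after event 3 (t=12: SET x = 24): {x=24, z=3}
  after event 4 (t=22: SET x = 43): {x=43, z=3}
  after event 5 (t=27: SET z = 48): {x=43, z=48}
  after event 6 (t=37: DEL y): {x=43, z=48}
  after event 7 (t=46: SET x = 29): {x=29, z=48}
  after event 8 (t=50: DEL y): {x=29, z=48}
  after event 9 (t=56: SET x = 41): {x=41, z=48}

Answer: {x=41, z=48}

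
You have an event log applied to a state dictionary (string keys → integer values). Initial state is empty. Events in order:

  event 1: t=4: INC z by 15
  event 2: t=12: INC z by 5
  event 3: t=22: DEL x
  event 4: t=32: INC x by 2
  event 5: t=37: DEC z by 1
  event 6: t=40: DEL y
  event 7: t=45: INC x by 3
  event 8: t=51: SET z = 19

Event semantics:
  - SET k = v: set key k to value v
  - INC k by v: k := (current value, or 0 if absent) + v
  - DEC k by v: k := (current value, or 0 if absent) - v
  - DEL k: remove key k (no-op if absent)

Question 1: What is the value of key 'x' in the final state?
Answer: 5

Derivation:
Track key 'x' through all 8 events:
  event 1 (t=4: INC z by 15): x unchanged
  event 2 (t=12: INC z by 5): x unchanged
  event 3 (t=22: DEL x): x (absent) -> (absent)
  event 4 (t=32: INC x by 2): x (absent) -> 2
  event 5 (t=37: DEC z by 1): x unchanged
  event 6 (t=40: DEL y): x unchanged
  event 7 (t=45: INC x by 3): x 2 -> 5
  event 8 (t=51: SET z = 19): x unchanged
Final: x = 5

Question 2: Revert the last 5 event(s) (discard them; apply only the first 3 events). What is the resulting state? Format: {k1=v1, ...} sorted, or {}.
Keep first 3 events (discard last 5):
  after event 1 (t=4: INC z by 15): {z=15}
  after event 2 (t=12: INC z by 5): {z=20}
  after event 3 (t=22: DEL x): {z=20}

Answer: {z=20}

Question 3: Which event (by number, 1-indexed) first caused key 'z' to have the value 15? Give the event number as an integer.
Answer: 1

Derivation:
Looking for first event where z becomes 15:
  event 1: z (absent) -> 15  <-- first match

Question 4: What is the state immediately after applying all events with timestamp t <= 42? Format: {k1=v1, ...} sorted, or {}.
Apply events with t <= 42 (6 events):
  after event 1 (t=4: INC z by 15): {z=15}
  after event 2 (t=12: INC z by 5): {z=20}
  after event 3 (t=22: DEL x): {z=20}
  after event 4 (t=32: INC x by 2): {x=2, z=20}
  after event 5 (t=37: DEC z by 1): {x=2, z=19}
  after event 6 (t=40: DEL y): {x=2, z=19}

Answer: {x=2, z=19}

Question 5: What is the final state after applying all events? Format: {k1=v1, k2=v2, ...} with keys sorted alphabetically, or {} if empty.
  after event 1 (t=4: INC z by 15): {z=15}
  after event 2 (t=12: INC z by 5): {z=20}
  after event 3 (t=22: DEL x): {z=20}
  after event 4 (t=32: INC x by 2): {x=2, z=20}
  after event 5 (t=37: DEC z by 1): {x=2, z=19}
  after event 6 (t=40: DEL y): {x=2, z=19}
  after event 7 (t=45: INC x by 3): {x=5, z=19}
  after event 8 (t=51: SET z = 19): {x=5, z=19}

Answer: {x=5, z=19}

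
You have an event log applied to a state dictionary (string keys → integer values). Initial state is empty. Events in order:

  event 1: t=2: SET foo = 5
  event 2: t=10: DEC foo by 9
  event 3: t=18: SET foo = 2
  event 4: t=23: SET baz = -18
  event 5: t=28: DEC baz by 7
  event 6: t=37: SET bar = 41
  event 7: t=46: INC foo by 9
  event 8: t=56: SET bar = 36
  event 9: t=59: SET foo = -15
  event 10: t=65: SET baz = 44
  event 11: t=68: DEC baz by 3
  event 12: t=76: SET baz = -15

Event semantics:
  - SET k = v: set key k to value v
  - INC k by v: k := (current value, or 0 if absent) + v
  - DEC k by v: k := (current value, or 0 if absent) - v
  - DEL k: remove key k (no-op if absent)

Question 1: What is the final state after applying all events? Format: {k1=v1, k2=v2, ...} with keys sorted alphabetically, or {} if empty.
Answer: {bar=36, baz=-15, foo=-15}

Derivation:
  after event 1 (t=2: SET foo = 5): {foo=5}
  after event 2 (t=10: DEC foo by 9): {foo=-4}
  after event 3 (t=18: SET foo = 2): {foo=2}
  after event 4 (t=23: SET baz = -18): {baz=-18, foo=2}
  after event 5 (t=28: DEC baz by 7): {baz=-25, foo=2}
  after event 6 (t=37: SET bar = 41): {bar=41, baz=-25, foo=2}
  after event 7 (t=46: INC foo by 9): {bar=41, baz=-25, foo=11}
  after event 8 (t=56: SET bar = 36): {bar=36, baz=-25, foo=11}
  after event 9 (t=59: SET foo = -15): {bar=36, baz=-25, foo=-15}
  after event 10 (t=65: SET baz = 44): {bar=36, baz=44, foo=-15}
  after event 11 (t=68: DEC baz by 3): {bar=36, baz=41, foo=-15}
  after event 12 (t=76: SET baz = -15): {bar=36, baz=-15, foo=-15}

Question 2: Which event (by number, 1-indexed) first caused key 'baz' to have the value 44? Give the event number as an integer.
Looking for first event where baz becomes 44:
  event 4: baz = -18
  event 5: baz = -25
  event 6: baz = -25
  event 7: baz = -25
  event 8: baz = -25
  event 9: baz = -25
  event 10: baz -25 -> 44  <-- first match

Answer: 10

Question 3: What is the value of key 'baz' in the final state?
Track key 'baz' through all 12 events:
  event 1 (t=2: SET foo = 5): baz unchanged
  event 2 (t=10: DEC foo by 9): baz unchanged
  event 3 (t=18: SET foo = 2): baz unchanged
  event 4 (t=23: SET baz = -18): baz (absent) -> -18
  event 5 (t=28: DEC baz by 7): baz -18 -> -25
  event 6 (t=37: SET bar = 41): baz unchanged
  event 7 (t=46: INC foo by 9): baz unchanged
  event 8 (t=56: SET bar = 36): baz unchanged
  event 9 (t=59: SET foo = -15): baz unchanged
  event 10 (t=65: SET baz = 44): baz -25 -> 44
  event 11 (t=68: DEC baz by 3): baz 44 -> 41
  event 12 (t=76: SET baz = -15): baz 41 -> -15
Final: baz = -15

Answer: -15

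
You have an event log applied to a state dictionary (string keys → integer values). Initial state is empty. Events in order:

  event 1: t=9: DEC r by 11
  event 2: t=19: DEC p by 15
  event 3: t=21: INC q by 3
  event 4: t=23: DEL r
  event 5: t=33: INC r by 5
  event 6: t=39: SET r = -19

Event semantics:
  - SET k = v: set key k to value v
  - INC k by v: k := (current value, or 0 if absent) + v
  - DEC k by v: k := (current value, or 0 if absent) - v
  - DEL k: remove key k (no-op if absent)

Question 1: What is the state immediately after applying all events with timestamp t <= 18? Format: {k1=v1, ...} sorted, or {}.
Apply events with t <= 18 (1 events):
  after event 1 (t=9: DEC r by 11): {r=-11}

Answer: {r=-11}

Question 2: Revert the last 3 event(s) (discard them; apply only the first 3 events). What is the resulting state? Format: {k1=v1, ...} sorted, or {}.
Keep first 3 events (discard last 3):
  after event 1 (t=9: DEC r by 11): {r=-11}
  after event 2 (t=19: DEC p by 15): {p=-15, r=-11}
  after event 3 (t=21: INC q by 3): {p=-15, q=3, r=-11}

Answer: {p=-15, q=3, r=-11}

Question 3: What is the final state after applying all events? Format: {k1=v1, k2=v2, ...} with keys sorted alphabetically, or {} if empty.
  after event 1 (t=9: DEC r by 11): {r=-11}
  after event 2 (t=19: DEC p by 15): {p=-15, r=-11}
  after event 3 (t=21: INC q by 3): {p=-15, q=3, r=-11}
  after event 4 (t=23: DEL r): {p=-15, q=3}
  after event 5 (t=33: INC r by 5): {p=-15, q=3, r=5}
  after event 6 (t=39: SET r = -19): {p=-15, q=3, r=-19}

Answer: {p=-15, q=3, r=-19}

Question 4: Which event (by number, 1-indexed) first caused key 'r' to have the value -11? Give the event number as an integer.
Answer: 1

Derivation:
Looking for first event where r becomes -11:
  event 1: r (absent) -> -11  <-- first match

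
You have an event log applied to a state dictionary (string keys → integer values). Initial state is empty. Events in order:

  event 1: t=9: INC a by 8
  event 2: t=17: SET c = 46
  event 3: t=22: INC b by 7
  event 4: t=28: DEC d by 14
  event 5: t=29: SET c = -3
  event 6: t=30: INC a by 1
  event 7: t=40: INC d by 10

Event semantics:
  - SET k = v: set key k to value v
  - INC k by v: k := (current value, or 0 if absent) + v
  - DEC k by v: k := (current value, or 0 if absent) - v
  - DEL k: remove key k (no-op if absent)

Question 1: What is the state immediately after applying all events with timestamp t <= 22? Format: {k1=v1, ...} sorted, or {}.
Answer: {a=8, b=7, c=46}

Derivation:
Apply events with t <= 22 (3 events):
  after event 1 (t=9: INC a by 8): {a=8}
  after event 2 (t=17: SET c = 46): {a=8, c=46}
  after event 3 (t=22: INC b by 7): {a=8, b=7, c=46}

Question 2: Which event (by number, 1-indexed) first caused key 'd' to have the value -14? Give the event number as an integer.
Answer: 4

Derivation:
Looking for first event where d becomes -14:
  event 4: d (absent) -> -14  <-- first match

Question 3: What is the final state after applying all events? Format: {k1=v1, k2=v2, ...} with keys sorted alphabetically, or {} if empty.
  after event 1 (t=9: INC a by 8): {a=8}
  after event 2 (t=17: SET c = 46): {a=8, c=46}
  after event 3 (t=22: INC b by 7): {a=8, b=7, c=46}
  after event 4 (t=28: DEC d by 14): {a=8, b=7, c=46, d=-14}
  after event 5 (t=29: SET c = -3): {a=8, b=7, c=-3, d=-14}
  after event 6 (t=30: INC a by 1): {a=9, b=7, c=-3, d=-14}
  after event 7 (t=40: INC d by 10): {a=9, b=7, c=-3, d=-4}

Answer: {a=9, b=7, c=-3, d=-4}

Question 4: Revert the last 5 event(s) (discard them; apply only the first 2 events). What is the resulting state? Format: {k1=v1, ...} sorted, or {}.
Keep first 2 events (discard last 5):
  after event 1 (t=9: INC a by 8): {a=8}
  after event 2 (t=17: SET c = 46): {a=8, c=46}

Answer: {a=8, c=46}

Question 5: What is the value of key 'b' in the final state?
Answer: 7

Derivation:
Track key 'b' through all 7 events:
  event 1 (t=9: INC a by 8): b unchanged
  event 2 (t=17: SET c = 46): b unchanged
  event 3 (t=22: INC b by 7): b (absent) -> 7
  event 4 (t=28: DEC d by 14): b unchanged
  event 5 (t=29: SET c = -3): b unchanged
  event 6 (t=30: INC a by 1): b unchanged
  event 7 (t=40: INC d by 10): b unchanged
Final: b = 7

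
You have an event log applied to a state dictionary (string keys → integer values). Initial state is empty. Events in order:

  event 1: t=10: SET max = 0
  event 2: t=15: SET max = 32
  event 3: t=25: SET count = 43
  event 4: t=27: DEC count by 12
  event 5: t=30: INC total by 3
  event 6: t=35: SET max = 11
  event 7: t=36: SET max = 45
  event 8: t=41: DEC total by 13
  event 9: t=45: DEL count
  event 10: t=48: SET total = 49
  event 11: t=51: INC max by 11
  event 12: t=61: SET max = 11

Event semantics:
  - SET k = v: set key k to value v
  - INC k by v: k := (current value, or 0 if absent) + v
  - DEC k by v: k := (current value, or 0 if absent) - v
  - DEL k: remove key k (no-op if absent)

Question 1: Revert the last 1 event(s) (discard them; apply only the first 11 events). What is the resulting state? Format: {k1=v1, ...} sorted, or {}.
Answer: {max=56, total=49}

Derivation:
Keep first 11 events (discard last 1):
  after event 1 (t=10: SET max = 0): {max=0}
  after event 2 (t=15: SET max = 32): {max=32}
  after event 3 (t=25: SET count = 43): {count=43, max=32}
  after event 4 (t=27: DEC count by 12): {count=31, max=32}
  after event 5 (t=30: INC total by 3): {count=31, max=32, total=3}
  after event 6 (t=35: SET max = 11): {count=31, max=11, total=3}
  after event 7 (t=36: SET max = 45): {count=31, max=45, total=3}
  after event 8 (t=41: DEC total by 13): {count=31, max=45, total=-10}
  after event 9 (t=45: DEL count): {max=45, total=-10}
  after event 10 (t=48: SET total = 49): {max=45, total=49}
  after event 11 (t=51: INC max by 11): {max=56, total=49}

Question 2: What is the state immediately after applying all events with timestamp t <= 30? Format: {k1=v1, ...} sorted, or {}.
Apply events with t <= 30 (5 events):
  after event 1 (t=10: SET max = 0): {max=0}
  after event 2 (t=15: SET max = 32): {max=32}
  after event 3 (t=25: SET count = 43): {count=43, max=32}
  after event 4 (t=27: DEC count by 12): {count=31, max=32}
  after event 5 (t=30: INC total by 3): {count=31, max=32, total=3}

Answer: {count=31, max=32, total=3}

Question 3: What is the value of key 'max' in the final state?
Answer: 11

Derivation:
Track key 'max' through all 12 events:
  event 1 (t=10: SET max = 0): max (absent) -> 0
  event 2 (t=15: SET max = 32): max 0 -> 32
  event 3 (t=25: SET count = 43): max unchanged
  event 4 (t=27: DEC count by 12): max unchanged
  event 5 (t=30: INC total by 3): max unchanged
  event 6 (t=35: SET max = 11): max 32 -> 11
  event 7 (t=36: SET max = 45): max 11 -> 45
  event 8 (t=41: DEC total by 13): max unchanged
  event 9 (t=45: DEL count): max unchanged
  event 10 (t=48: SET total = 49): max unchanged
  event 11 (t=51: INC max by 11): max 45 -> 56
  event 12 (t=61: SET max = 11): max 56 -> 11
Final: max = 11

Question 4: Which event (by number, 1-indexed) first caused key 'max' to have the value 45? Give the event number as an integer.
Looking for first event where max becomes 45:
  event 1: max = 0
  event 2: max = 32
  event 3: max = 32
  event 4: max = 32
  event 5: max = 32
  event 6: max = 11
  event 7: max 11 -> 45  <-- first match

Answer: 7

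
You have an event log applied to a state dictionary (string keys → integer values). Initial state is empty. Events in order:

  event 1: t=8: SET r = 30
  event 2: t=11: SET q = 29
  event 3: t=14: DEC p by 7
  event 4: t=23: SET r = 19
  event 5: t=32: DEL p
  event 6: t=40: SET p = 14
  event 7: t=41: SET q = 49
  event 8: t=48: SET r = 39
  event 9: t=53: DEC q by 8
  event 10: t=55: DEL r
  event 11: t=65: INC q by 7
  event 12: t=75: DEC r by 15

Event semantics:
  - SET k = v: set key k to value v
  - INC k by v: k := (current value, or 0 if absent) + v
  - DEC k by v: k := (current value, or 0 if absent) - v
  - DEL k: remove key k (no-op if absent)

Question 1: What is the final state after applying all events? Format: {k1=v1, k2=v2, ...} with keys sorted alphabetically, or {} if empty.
  after event 1 (t=8: SET r = 30): {r=30}
  after event 2 (t=11: SET q = 29): {q=29, r=30}
  after event 3 (t=14: DEC p by 7): {p=-7, q=29, r=30}
  after event 4 (t=23: SET r = 19): {p=-7, q=29, r=19}
  after event 5 (t=32: DEL p): {q=29, r=19}
  after event 6 (t=40: SET p = 14): {p=14, q=29, r=19}
  after event 7 (t=41: SET q = 49): {p=14, q=49, r=19}
  after event 8 (t=48: SET r = 39): {p=14, q=49, r=39}
  after event 9 (t=53: DEC q by 8): {p=14, q=41, r=39}
  after event 10 (t=55: DEL r): {p=14, q=41}
  after event 11 (t=65: INC q by 7): {p=14, q=48}
  after event 12 (t=75: DEC r by 15): {p=14, q=48, r=-15}

Answer: {p=14, q=48, r=-15}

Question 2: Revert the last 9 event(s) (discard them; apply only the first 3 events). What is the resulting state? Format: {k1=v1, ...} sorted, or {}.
Keep first 3 events (discard last 9):
  after event 1 (t=8: SET r = 30): {r=30}
  after event 2 (t=11: SET q = 29): {q=29, r=30}
  after event 3 (t=14: DEC p by 7): {p=-7, q=29, r=30}

Answer: {p=-7, q=29, r=30}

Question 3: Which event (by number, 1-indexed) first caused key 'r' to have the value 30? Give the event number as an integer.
Looking for first event where r becomes 30:
  event 1: r (absent) -> 30  <-- first match

Answer: 1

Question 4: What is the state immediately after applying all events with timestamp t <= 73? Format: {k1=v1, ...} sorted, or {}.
Apply events with t <= 73 (11 events):
  after event 1 (t=8: SET r = 30): {r=30}
  after event 2 (t=11: SET q = 29): {q=29, r=30}
  after event 3 (t=14: DEC p by 7): {p=-7, q=29, r=30}
  after event 4 (t=23: SET r = 19): {p=-7, q=29, r=19}
  after event 5 (t=32: DEL p): {q=29, r=19}
  after event 6 (t=40: SET p = 14): {p=14, q=29, r=19}
  after event 7 (t=41: SET q = 49): {p=14, q=49, r=19}
  after event 8 (t=48: SET r = 39): {p=14, q=49, r=39}
  after event 9 (t=53: DEC q by 8): {p=14, q=41, r=39}
  after event 10 (t=55: DEL r): {p=14, q=41}
  after event 11 (t=65: INC q by 7): {p=14, q=48}

Answer: {p=14, q=48}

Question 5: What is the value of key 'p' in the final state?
Answer: 14

Derivation:
Track key 'p' through all 12 events:
  event 1 (t=8: SET r = 30): p unchanged
  event 2 (t=11: SET q = 29): p unchanged
  event 3 (t=14: DEC p by 7): p (absent) -> -7
  event 4 (t=23: SET r = 19): p unchanged
  event 5 (t=32: DEL p): p -7 -> (absent)
  event 6 (t=40: SET p = 14): p (absent) -> 14
  event 7 (t=41: SET q = 49): p unchanged
  event 8 (t=48: SET r = 39): p unchanged
  event 9 (t=53: DEC q by 8): p unchanged
  event 10 (t=55: DEL r): p unchanged
  event 11 (t=65: INC q by 7): p unchanged
  event 12 (t=75: DEC r by 15): p unchanged
Final: p = 14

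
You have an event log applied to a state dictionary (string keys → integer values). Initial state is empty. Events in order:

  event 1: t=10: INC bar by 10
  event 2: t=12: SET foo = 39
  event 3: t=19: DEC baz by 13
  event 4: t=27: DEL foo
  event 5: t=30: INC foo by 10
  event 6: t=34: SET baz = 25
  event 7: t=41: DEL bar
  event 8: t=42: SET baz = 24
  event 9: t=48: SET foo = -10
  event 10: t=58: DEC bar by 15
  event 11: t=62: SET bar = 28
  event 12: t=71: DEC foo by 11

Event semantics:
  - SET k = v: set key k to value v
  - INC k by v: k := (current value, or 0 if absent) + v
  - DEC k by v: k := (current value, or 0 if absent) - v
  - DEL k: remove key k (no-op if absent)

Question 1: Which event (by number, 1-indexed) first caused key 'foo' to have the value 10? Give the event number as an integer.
Looking for first event where foo becomes 10:
  event 2: foo = 39
  event 3: foo = 39
  event 4: foo = (absent)
  event 5: foo (absent) -> 10  <-- first match

Answer: 5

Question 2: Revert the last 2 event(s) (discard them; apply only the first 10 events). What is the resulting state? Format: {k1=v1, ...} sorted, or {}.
Keep first 10 events (discard last 2):
  after event 1 (t=10: INC bar by 10): {bar=10}
  after event 2 (t=12: SET foo = 39): {bar=10, foo=39}
  after event 3 (t=19: DEC baz by 13): {bar=10, baz=-13, foo=39}
  after event 4 (t=27: DEL foo): {bar=10, baz=-13}
  after event 5 (t=30: INC foo by 10): {bar=10, baz=-13, foo=10}
  after event 6 (t=34: SET baz = 25): {bar=10, baz=25, foo=10}
  after event 7 (t=41: DEL bar): {baz=25, foo=10}
  after event 8 (t=42: SET baz = 24): {baz=24, foo=10}
  after event 9 (t=48: SET foo = -10): {baz=24, foo=-10}
  after event 10 (t=58: DEC bar by 15): {bar=-15, baz=24, foo=-10}

Answer: {bar=-15, baz=24, foo=-10}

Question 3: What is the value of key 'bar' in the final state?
Track key 'bar' through all 12 events:
  event 1 (t=10: INC bar by 10): bar (absent) -> 10
  event 2 (t=12: SET foo = 39): bar unchanged
  event 3 (t=19: DEC baz by 13): bar unchanged
  event 4 (t=27: DEL foo): bar unchanged
  event 5 (t=30: INC foo by 10): bar unchanged
  event 6 (t=34: SET baz = 25): bar unchanged
  event 7 (t=41: DEL bar): bar 10 -> (absent)
  event 8 (t=42: SET baz = 24): bar unchanged
  event 9 (t=48: SET foo = -10): bar unchanged
  event 10 (t=58: DEC bar by 15): bar (absent) -> -15
  event 11 (t=62: SET bar = 28): bar -15 -> 28
  event 12 (t=71: DEC foo by 11): bar unchanged
Final: bar = 28

Answer: 28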